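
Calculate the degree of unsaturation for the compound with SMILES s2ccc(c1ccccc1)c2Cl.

7

Molecular formula from the SMILES: C10H7ClS.
DoU = (2C + 2 + N − H − X)/2 = (2·10 + 2 + 0 − 7 − 1)/2 = 14/2 = 7.
(Structurally: 2 ring(s) + 5 π bond(s) = 7.)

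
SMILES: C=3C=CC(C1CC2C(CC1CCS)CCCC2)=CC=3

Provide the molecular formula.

Heavy atoms from the SMILES: 18 C, 1 S.
Implicit hydrogens by atom environment:
  8 × C: 2 H each → 16
  5 × C (aromatic): 1 H each → 5
  4 × C: 1 H each → 4
  1 × C (aromatic): no H
  1 × S: 1 H
  Total hydrogens = 26.
Molecular formula: C18H26S

C18H26S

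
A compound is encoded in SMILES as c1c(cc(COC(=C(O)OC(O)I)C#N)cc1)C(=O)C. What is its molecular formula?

Heavy atoms from the SMILES: 13 C, 1 I, 1 N, 5 O.
Implicit hydrogens by atom environment:
  4 × C (aromatic): 1 H each → 4
  4 × C: no H
  3 × O: no H
  2 × C (aromatic): no H
  2 × O: 1 H each → 2
  1 × C: 3 H
  1 × C: 2 H
  1 × C: 1 H
  1 × I: no H
  1 × N: no H
  Total hydrogens = 12.
Molecular formula: C13H12INO5

C13H12INO5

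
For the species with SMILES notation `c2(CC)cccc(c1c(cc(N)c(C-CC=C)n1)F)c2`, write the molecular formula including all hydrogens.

C17H19FN2

Heavy atoms from the SMILES: 17 C, 1 F, 2 N.
Implicit hydrogens by atom environment:
  6 × C (aromatic): no H
  5 × C (aromatic): 1 H each → 5
  4 × C: 2 H each → 8
  1 × C: 3 H
  1 × C: 1 H
  1 × F: no H
  1 × N: 2 H
  1 × N (aromatic): no H
  Total hydrogens = 19.
Molecular formula: C17H19FN2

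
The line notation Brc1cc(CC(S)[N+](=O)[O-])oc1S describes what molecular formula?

C6H6BrNO3S2

Heavy atoms from the SMILES: 1 Br, 6 C, 1 N, 3 O, 2 S.
Implicit hydrogens by atom environment:
  3 × C (aromatic): no H
  2 × S: 1 H each → 2
  1 × Br: no H
  1 × C: 2 H
  1 × C (aromatic): 1 H
  1 × C: 1 H
  1 × N (charge +1): no H
  1 × O (aromatic): no H
  1 × O: no H
  1 × O (charge -1): no H
  Total hydrogens = 6.
Molecular formula: C6H6BrNO3S2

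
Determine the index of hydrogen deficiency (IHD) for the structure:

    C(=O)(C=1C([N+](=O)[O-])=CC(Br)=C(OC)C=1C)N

6

Molecular formula from the SMILES: C9H9BrN2O4.
DoU = (2C + 2 + N − H − X)/2 = (2·9 + 2 + 2 − 9 − 1)/2 = 12/2 = 6.
(Structurally: 1 ring(s) + 5 π bond(s) = 6.)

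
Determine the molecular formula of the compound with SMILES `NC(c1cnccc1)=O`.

Heavy atoms from the SMILES: 6 C, 2 N, 1 O.
Implicit hydrogens by atom environment:
  4 × C (aromatic): 1 H each → 4
  1 × C (aromatic): no H
  1 × C: no H
  1 × N: 2 H
  1 × N (aromatic): no H
  1 × O: no H
  Total hydrogens = 6.
Molecular formula: C6H6N2O

C6H6N2O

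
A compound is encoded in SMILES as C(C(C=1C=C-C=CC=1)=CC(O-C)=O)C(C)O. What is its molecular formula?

C13H16O3

Heavy atoms from the SMILES: 13 C, 3 O.
Implicit hydrogens by atom environment:
  5 × C (aromatic): 1 H each → 5
  2 × C: 3 H each → 6
  2 × C: 1 H each → 2
  2 × C: no H
  2 × O: no H
  1 × C: 2 H
  1 × C (aromatic): no H
  1 × O: 1 H
  Total hydrogens = 16.
Molecular formula: C13H16O3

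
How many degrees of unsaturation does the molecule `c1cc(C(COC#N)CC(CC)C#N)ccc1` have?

8

Molecular formula from the SMILES: C14H16N2O.
DoU = (2C + 2 + N − H − X)/2 = (2·14 + 2 + 2 − 16 − 0)/2 = 16/2 = 8.
(Structurally: 1 ring(s) + 7 π bond(s) = 8.)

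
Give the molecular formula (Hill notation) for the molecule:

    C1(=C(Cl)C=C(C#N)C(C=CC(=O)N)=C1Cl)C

C11H8Cl2N2O

Heavy atoms from the SMILES: 11 C, 2 Cl, 2 N, 1 O.
Implicit hydrogens by atom environment:
  5 × C (aromatic): no H
  2 × C: 1 H each → 2
  2 × C: no H
  2 × Cl: no H
  1 × C: 3 H
  1 × C (aromatic): 1 H
  1 × N: 2 H
  1 × N: no H
  1 × O: no H
  Total hydrogens = 8.
Molecular formula: C11H8Cl2N2O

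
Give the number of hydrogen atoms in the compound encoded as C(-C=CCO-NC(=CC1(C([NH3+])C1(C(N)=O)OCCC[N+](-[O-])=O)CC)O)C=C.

29

Hydrogens are implicit in SMILES; fill each atom to its normal valence:
  7 × C: 2 H each → 14
  5 × C: 1 H each → 5
  4 × C: no H
  4 × O: no H
  1 × C: 3 H
  1 × N (charge +1): 3 H
  1 × N: 2 H
  1 × N: 1 H
  1 × N (charge +1): no H
  1 × O: 1 H
  1 × O (charge -1): no H
  Total hydrogens = 29.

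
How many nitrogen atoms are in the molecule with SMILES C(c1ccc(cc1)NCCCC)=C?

The symbol for nitrogen appears 1 time in the SMILES.

1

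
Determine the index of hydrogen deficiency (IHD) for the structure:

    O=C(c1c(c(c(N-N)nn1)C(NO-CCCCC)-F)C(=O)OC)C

6

Molecular formula from the SMILES: C14H22FN5O4.
DoU = (2C + 2 + N − H − X)/2 = (2·14 + 2 + 5 − 22 − 1)/2 = 12/2 = 6.
(Structurally: 1 ring(s) + 5 π bond(s) = 6.)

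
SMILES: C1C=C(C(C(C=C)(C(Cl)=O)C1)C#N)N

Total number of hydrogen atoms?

11

Hydrogens are implicit in SMILES; fill each atom to its normal valence:
  4 × C: no H
  3 × C: 2 H each → 6
  3 × C: 1 H each → 3
  1 × Cl: no H
  1 × N: 2 H
  1 × N: no H
  1 × O: no H
  Total hydrogens = 11.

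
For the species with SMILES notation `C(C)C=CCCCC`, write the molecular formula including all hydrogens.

Heavy atoms from the SMILES: 8 C.
Implicit hydrogens by atom environment:
  4 × C: 2 H each → 8
  2 × C: 3 H each → 6
  2 × C: 1 H each → 2
  Total hydrogens = 16.
Molecular formula: C8H16

C8H16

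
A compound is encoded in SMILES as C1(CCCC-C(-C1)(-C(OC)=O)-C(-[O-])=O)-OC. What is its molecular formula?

C11H17O5-

Heavy atoms from the SMILES: 11 C, 5 O.
Implicit hydrogens by atom environment:
  5 × C: 2 H each → 10
  4 × O: no H
  3 × C: no H
  2 × C: 3 H each → 6
  1 × C: 1 H
  1 × O (charge -1): no H
  Total hydrogens = 17.
Net charge -1.
Molecular formula: C11H17O5-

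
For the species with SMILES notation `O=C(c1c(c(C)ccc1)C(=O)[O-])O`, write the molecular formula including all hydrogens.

C9H7O4-

Heavy atoms from the SMILES: 9 C, 4 O.
Implicit hydrogens by atom environment:
  3 × C (aromatic): 1 H each → 3
  3 × C (aromatic): no H
  2 × C: no H
  2 × O: no H
  1 × C: 3 H
  1 × O: 1 H
  1 × O (charge -1): no H
  Total hydrogens = 7.
Net charge -1.
Molecular formula: C9H7O4-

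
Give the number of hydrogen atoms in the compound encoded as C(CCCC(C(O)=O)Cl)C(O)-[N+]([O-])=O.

Hydrogens are implicit in SMILES; fill each atom to its normal valence:
  4 × C: 2 H each → 8
  2 × C: 1 H each → 2
  2 × O: 1 H each → 2
  2 × O: no H
  1 × C: no H
  1 × Cl: no H
  1 × N (charge +1): no H
  1 × O (charge -1): no H
  Total hydrogens = 12.

12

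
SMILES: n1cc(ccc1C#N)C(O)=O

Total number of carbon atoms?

The symbol for carbon appears 7 times in the SMILES. Lowercase c denotes aromatic carbon and counts toward C.

7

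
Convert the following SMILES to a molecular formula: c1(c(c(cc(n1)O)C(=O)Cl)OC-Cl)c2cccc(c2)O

C13H9Cl2NO4

Heavy atoms from the SMILES: 13 C, 2 Cl, 1 N, 4 O.
Implicit hydrogens by atom environment:
  6 × C (aromatic): no H
  5 × C (aromatic): 1 H each → 5
  2 × Cl: no H
  2 × O: 1 H each → 2
  2 × O: no H
  1 × C: 2 H
  1 × C: no H
  1 × N (aromatic): no H
  Total hydrogens = 9.
Molecular formula: C13H9Cl2NO4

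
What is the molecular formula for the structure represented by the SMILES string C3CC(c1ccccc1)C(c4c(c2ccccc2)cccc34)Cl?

C22H19Cl

Heavy atoms from the SMILES: 22 C, 1 Cl.
Implicit hydrogens by atom environment:
  13 × C (aromatic): 1 H each → 13
  5 × C (aromatic): no H
  2 × C: 2 H each → 4
  2 × C: 1 H each → 2
  1 × Cl: no H
  Total hydrogens = 19.
Molecular formula: C22H19Cl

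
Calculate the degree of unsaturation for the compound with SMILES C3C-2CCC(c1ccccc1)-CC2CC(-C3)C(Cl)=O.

Molecular formula from the SMILES: C17H21ClO.
DoU = (2C + 2 + N − H − X)/2 = (2·17 + 2 + 0 − 21 − 1)/2 = 14/2 = 7.
(Structurally: 3 ring(s) + 4 π bond(s) = 7.)

7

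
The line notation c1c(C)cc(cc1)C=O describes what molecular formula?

C8H8O

Heavy atoms from the SMILES: 8 C, 1 O.
Implicit hydrogens by atom environment:
  4 × C (aromatic): 1 H each → 4
  2 × C (aromatic): no H
  1 × C: 3 H
  1 × C: 1 H
  1 × O: no H
  Total hydrogens = 8.
Molecular formula: C8H8O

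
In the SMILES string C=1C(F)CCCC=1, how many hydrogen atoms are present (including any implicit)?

9

Hydrogens are implicit in SMILES; fill each atom to its normal valence:
  3 × C: 2 H each → 6
  3 × C: 1 H each → 3
  1 × F: no H
  Total hydrogens = 9.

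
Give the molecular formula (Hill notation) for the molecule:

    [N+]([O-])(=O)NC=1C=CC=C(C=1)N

C6H7N3O2

Heavy atoms from the SMILES: 6 C, 3 N, 2 O.
Implicit hydrogens by atom environment:
  4 × C (aromatic): 1 H each → 4
  2 × C (aromatic): no H
  1 × N: 2 H
  1 × N: 1 H
  1 × N (charge +1): no H
  1 × O: no H
  1 × O (charge -1): no H
  Total hydrogens = 7.
Molecular formula: C6H7N3O2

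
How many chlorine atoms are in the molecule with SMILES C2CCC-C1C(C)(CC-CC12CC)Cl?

The symbol for chlorine appears 1 time in the SMILES.

1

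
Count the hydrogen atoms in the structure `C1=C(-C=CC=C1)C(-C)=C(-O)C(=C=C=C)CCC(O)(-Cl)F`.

Hydrogens are implicit in SMILES; fill each atom to its normal valence:
  6 × C: no H
  5 × C (aromatic): 1 H each → 5
  3 × C: 2 H each → 6
  2 × O: 1 H each → 2
  1 × C: 3 H
  1 × C (aromatic): no H
  1 × Cl: no H
  1 × F: no H
  Total hydrogens = 16.

16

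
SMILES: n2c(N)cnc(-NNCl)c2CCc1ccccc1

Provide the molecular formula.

Heavy atoms from the SMILES: 12 C, 1 Cl, 5 N.
Implicit hydrogens by atom environment:
  6 × C (aromatic): 1 H each → 6
  4 × C (aromatic): no H
  2 × C: 2 H each → 4
  2 × N: 1 H each → 2
  2 × N (aromatic): no H
  1 × Cl: no H
  1 × N: 2 H
  Total hydrogens = 14.
Molecular formula: C12H14ClN5

C12H14ClN5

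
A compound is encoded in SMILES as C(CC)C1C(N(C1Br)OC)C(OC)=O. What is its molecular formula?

Heavy atoms from the SMILES: 1 Br, 9 C, 1 N, 3 O.
Implicit hydrogens by atom environment:
  3 × C: 3 H each → 9
  3 × C: 1 H each → 3
  3 × O: no H
  2 × C: 2 H each → 4
  1 × Br: no H
  1 × C: no H
  1 × N: no H
  Total hydrogens = 16.
Molecular formula: C9H16BrNO3

C9H16BrNO3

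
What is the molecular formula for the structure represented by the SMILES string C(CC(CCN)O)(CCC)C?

C9H21NO

Heavy atoms from the SMILES: 9 C, 1 N, 1 O.
Implicit hydrogens by atom environment:
  5 × C: 2 H each → 10
  2 × C: 3 H each → 6
  2 × C: 1 H each → 2
  1 × N: 2 H
  1 × O: 1 H
  Total hydrogens = 21.
Molecular formula: C9H21NO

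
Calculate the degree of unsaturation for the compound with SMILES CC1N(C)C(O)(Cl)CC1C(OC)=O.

2

Molecular formula from the SMILES: C8H14ClNO3.
DoU = (2C + 2 + N − H − X)/2 = (2·8 + 2 + 1 − 14 − 1)/2 = 4/2 = 2.
(Structurally: 1 ring(s) + 1 π bond(s) = 2.)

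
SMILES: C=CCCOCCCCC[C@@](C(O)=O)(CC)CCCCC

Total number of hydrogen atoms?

Hydrogens are implicit in SMILES; fill each atom to its normal valence:
  13 × C: 2 H each → 26
  2 × C: 3 H each → 6
  2 × C: no H
  2 × O: no H
  1 × C: 1 H
  1 × O: 1 H
  Total hydrogens = 34.

34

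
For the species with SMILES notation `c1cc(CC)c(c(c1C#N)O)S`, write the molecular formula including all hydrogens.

C9H9NOS

Heavy atoms from the SMILES: 9 C, 1 N, 1 O, 1 S.
Implicit hydrogens by atom environment:
  4 × C (aromatic): no H
  2 × C (aromatic): 1 H each → 2
  1 × C: 3 H
  1 × C: 2 H
  1 × C: no H
  1 × N: no H
  1 × O: 1 H
  1 × S: 1 H
  Total hydrogens = 9.
Molecular formula: C9H9NOS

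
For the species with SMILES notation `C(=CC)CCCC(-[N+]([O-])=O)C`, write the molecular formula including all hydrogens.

C8H15NO2

Heavy atoms from the SMILES: 8 C, 1 N, 2 O.
Implicit hydrogens by atom environment:
  3 × C: 2 H each → 6
  3 × C: 1 H each → 3
  2 × C: 3 H each → 6
  1 × N (charge +1): no H
  1 × O: no H
  1 × O (charge -1): no H
  Total hydrogens = 15.
Molecular formula: C8H15NO2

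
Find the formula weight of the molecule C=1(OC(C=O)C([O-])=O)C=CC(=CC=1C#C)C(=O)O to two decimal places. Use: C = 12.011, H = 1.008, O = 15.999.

247.18

Molecular formula: C12H7O6-.
M = 12×12.011 + 7×1.008 + 6×15.999 = 247.18 g/mol.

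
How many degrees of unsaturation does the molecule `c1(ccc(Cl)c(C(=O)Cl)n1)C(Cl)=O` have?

6

Molecular formula from the SMILES: C7H2Cl3NO2.
DoU = (2C + 2 + N − H − X)/2 = (2·7 + 2 + 1 − 2 − 3)/2 = 12/2 = 6.
(Structurally: 1 ring(s) + 5 π bond(s) = 6.)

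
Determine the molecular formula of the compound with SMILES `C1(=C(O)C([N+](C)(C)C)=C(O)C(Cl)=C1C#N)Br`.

C10H11BrClN2O2+

Heavy atoms from the SMILES: 1 Br, 10 C, 1 Cl, 2 N, 2 O.
Implicit hydrogens by atom environment:
  6 × C (aromatic): no H
  3 × C: 3 H each → 9
  2 × O: 1 H each → 2
  1 × Br: no H
  1 × C: no H
  1 × Cl: no H
  1 × N: no H
  1 × N (charge +1): no H
  Total hydrogens = 11.
Net charge +1.
Molecular formula: C10H11BrClN2O2+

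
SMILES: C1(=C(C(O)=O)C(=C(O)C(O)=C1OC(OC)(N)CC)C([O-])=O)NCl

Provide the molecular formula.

C12H14ClN2O8-

Heavy atoms from the SMILES: 12 C, 1 Cl, 2 N, 8 O.
Implicit hydrogens by atom environment:
  6 × C (aromatic): no H
  4 × O: no H
  3 × C: no H
  3 × O: 1 H each → 3
  2 × C: 3 H each → 6
  1 × C: 2 H
  1 × Cl: no H
  1 × N: 2 H
  1 × N: 1 H
  1 × O (charge -1): no H
  Total hydrogens = 14.
Net charge -1.
Molecular formula: C12H14ClN2O8-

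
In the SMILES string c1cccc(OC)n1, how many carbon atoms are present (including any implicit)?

6

The symbol for carbon appears 6 times in the SMILES. Lowercase c denotes aromatic carbon and counts toward C.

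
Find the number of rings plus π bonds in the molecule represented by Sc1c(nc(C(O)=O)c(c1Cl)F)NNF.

5

Molecular formula from the SMILES: C6H4ClF2N3O2S.
DoU = (2C + 2 + N − H − X)/2 = (2·6 + 2 + 3 − 4 − 3)/2 = 10/2 = 5.
(Structurally: 1 ring(s) + 4 π bond(s) = 5.)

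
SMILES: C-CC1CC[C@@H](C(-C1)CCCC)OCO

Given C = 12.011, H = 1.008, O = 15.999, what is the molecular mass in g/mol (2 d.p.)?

Molecular formula: C13H26O2.
M = 13×12.011 + 26×1.008 + 2×15.999 = 214.35 g/mol.

214.35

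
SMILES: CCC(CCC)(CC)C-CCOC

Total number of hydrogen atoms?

26

Hydrogens are implicit in SMILES; fill each atom to its normal valence:
  7 × C: 2 H each → 14
  4 × C: 3 H each → 12
  1 × C: no H
  1 × O: no H
  Total hydrogens = 26.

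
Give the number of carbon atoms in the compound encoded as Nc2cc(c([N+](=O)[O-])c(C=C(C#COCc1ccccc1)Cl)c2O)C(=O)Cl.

The symbol for carbon appears 18 times in the SMILES. Lowercase c denotes aromatic carbon and counts toward C.

18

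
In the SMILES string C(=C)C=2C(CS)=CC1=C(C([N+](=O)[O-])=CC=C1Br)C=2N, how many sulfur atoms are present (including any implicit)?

The symbol for sulfur appears 1 time in the SMILES.

1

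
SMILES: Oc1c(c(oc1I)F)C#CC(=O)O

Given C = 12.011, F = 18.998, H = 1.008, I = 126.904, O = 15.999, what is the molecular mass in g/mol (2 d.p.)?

295.99

Molecular formula: C7H2FIO4.
M = 7×12.011 + 1×18.998 + 2×1.008 + 1×126.904 + 4×15.999 = 295.99 g/mol.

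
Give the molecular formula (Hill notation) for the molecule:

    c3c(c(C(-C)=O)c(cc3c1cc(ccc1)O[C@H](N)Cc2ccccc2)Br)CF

C23H21BrFNO2

Heavy atoms from the SMILES: 1 Br, 23 C, 1 F, 1 N, 2 O.
Implicit hydrogens by atom environment:
  11 × C (aromatic): 1 H each → 11
  7 × C (aromatic): no H
  2 × C: 2 H each → 4
  2 × O: no H
  1 × Br: no H
  1 × C: 3 H
  1 × C: 1 H
  1 × C: no H
  1 × F: no H
  1 × N: 2 H
  Total hydrogens = 21.
Molecular formula: C23H21BrFNO2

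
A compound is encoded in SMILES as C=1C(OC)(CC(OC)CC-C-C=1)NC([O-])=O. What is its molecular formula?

Heavy atoms from the SMILES: 11 C, 1 N, 4 O.
Implicit hydrogens by atom environment:
  4 × C: 2 H each → 8
  3 × C: 1 H each → 3
  3 × O: no H
  2 × C: 3 H each → 6
  2 × C: no H
  1 × N: 1 H
  1 × O (charge -1): no H
  Total hydrogens = 18.
Net charge -1.
Molecular formula: C11H18NO4-

C11H18NO4-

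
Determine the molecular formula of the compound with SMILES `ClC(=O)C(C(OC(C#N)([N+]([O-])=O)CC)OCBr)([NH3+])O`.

Heavy atoms from the SMILES: 1 Br, 8 C, 1 Cl, 3 N, 6 O.
Implicit hydrogens by atom environment:
  4 × C: no H
  4 × O: no H
  2 × C: 2 H each → 4
  1 × Br: no H
  1 × C: 3 H
  1 × C: 1 H
  1 × Cl: no H
  1 × N (charge +1): 3 H
  1 × N: no H
  1 × N (charge +1): no H
  1 × O: 1 H
  1 × O (charge -1): no H
  Total hydrogens = 12.
Net charge +1.
Molecular formula: C8H12BrClN3O6+

C8H12BrClN3O6+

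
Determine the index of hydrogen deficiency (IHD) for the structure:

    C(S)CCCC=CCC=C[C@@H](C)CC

Molecular formula from the SMILES: C13H24S.
DoU = (2C + 2 + N − H − X)/2 = (2·13 + 2 + 0 − 24 − 0)/2 = 4/2 = 2.
(Structurally: 0 ring(s) + 2 π bond(s) = 2.)

2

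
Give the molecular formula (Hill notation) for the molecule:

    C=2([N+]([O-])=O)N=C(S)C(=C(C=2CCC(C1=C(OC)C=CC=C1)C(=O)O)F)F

Heavy atoms from the SMILES: 16 C, 2 F, 2 N, 5 O, 1 S.
Implicit hydrogens by atom environment:
  7 × C (aromatic): no H
  4 × C (aromatic): 1 H each → 4
  3 × O: no H
  2 × C: 2 H each → 4
  2 × F: no H
  1 × C: 3 H
  1 × C: 1 H
  1 × C: no H
  1 × N (aromatic): no H
  1 × N (charge +1): no H
  1 × O: 1 H
  1 × O (charge -1): no H
  1 × S: 1 H
  Total hydrogens = 14.
Molecular formula: C16H14F2N2O5S

C16H14F2N2O5S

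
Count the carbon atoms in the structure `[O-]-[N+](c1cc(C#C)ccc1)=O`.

8

The symbol for carbon appears 8 times in the SMILES. Lowercase c denotes aromatic carbon and counts toward C.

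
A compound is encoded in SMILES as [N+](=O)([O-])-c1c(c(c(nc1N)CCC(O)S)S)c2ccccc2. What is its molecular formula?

Heavy atoms from the SMILES: 14 C, 3 N, 3 O, 2 S.
Implicit hydrogens by atom environment:
  6 × C (aromatic): no H
  5 × C (aromatic): 1 H each → 5
  2 × C: 2 H each → 4
  2 × S: 1 H each → 2
  1 × C: 1 H
  1 × N: 2 H
  1 × N (aromatic): no H
  1 × N (charge +1): no H
  1 × O: 1 H
  1 × O: no H
  1 × O (charge -1): no H
  Total hydrogens = 15.
Molecular formula: C14H15N3O3S2

C14H15N3O3S2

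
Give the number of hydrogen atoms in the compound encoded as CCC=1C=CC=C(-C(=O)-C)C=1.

Hydrogens are implicit in SMILES; fill each atom to its normal valence:
  4 × C (aromatic): 1 H each → 4
  2 × C: 3 H each → 6
  2 × C (aromatic): no H
  1 × C: 2 H
  1 × C: no H
  1 × O: no H
  Total hydrogens = 12.

12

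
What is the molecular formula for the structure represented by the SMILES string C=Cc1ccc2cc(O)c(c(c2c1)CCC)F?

Heavy atoms from the SMILES: 15 C, 1 F, 1 O.
Implicit hydrogens by atom environment:
  6 × C (aromatic): no H
  4 × C (aromatic): 1 H each → 4
  3 × C: 2 H each → 6
  1 × C: 3 H
  1 × C: 1 H
  1 × F: no H
  1 × O: 1 H
  Total hydrogens = 15.
Molecular formula: C15H15FO

C15H15FO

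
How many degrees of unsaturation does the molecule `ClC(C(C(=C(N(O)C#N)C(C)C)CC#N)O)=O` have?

Molecular formula from the SMILES: C10H12ClN3O3.
DoU = (2C + 2 + N − H − X)/2 = (2·10 + 2 + 3 − 12 − 1)/2 = 12/2 = 6.
(Structurally: 0 ring(s) + 6 π bond(s) = 6.)

6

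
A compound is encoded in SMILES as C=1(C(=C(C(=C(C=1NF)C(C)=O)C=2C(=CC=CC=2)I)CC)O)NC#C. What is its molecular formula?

Heavy atoms from the SMILES: 18 C, 1 F, 1 I, 2 N, 2 O.
Implicit hydrogens by atom environment:
  8 × C (aromatic): no H
  4 × C (aromatic): 1 H each → 4
  2 × C: 3 H each → 6
  2 × C: no H
  2 × N: 1 H each → 2
  1 × C: 2 H
  1 × C: 1 H
  1 × F: no H
  1 × I: no H
  1 × O: 1 H
  1 × O: no H
  Total hydrogens = 16.
Molecular formula: C18H16FIN2O2

C18H16FIN2O2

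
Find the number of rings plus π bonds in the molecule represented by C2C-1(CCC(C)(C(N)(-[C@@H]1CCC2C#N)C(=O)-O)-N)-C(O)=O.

6

Molecular formula from the SMILES: C14H21N3O4.
DoU = (2C + 2 + N − H − X)/2 = (2·14 + 2 + 3 − 21 − 0)/2 = 12/2 = 6.
(Structurally: 2 ring(s) + 4 π bond(s) = 6.)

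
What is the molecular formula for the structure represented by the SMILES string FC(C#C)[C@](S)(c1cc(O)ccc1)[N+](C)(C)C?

Heavy atoms from the SMILES: 13 C, 1 F, 1 N, 1 O, 1 S.
Implicit hydrogens by atom environment:
  4 × C (aromatic): 1 H each → 4
  3 × C: 3 H each → 9
  2 × C: 1 H each → 2
  2 × C: no H
  2 × C (aromatic): no H
  1 × F: no H
  1 × N (charge +1): no H
  1 × O: 1 H
  1 × S: 1 H
  Total hydrogens = 17.
Net charge +1.
Molecular formula: C13H17FNOS+

C13H17FNOS+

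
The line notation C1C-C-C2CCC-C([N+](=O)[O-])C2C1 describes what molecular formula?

C10H17NO2

Heavy atoms from the SMILES: 10 C, 1 N, 2 O.
Implicit hydrogens by atom environment:
  7 × C: 2 H each → 14
  3 × C: 1 H each → 3
  1 × N (charge +1): no H
  1 × O: no H
  1 × O (charge -1): no H
  Total hydrogens = 17.
Molecular formula: C10H17NO2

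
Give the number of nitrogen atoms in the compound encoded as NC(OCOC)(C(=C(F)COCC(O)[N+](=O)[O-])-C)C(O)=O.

2

The symbol for nitrogen appears 2 times in the SMILES.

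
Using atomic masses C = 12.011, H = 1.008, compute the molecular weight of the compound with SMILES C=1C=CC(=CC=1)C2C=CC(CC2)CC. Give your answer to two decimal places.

186.30

Molecular formula: C14H18.
M = 14×12.011 + 18×1.008 = 186.30 g/mol.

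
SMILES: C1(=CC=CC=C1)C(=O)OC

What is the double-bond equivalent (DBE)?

Molecular formula from the SMILES: C8H8O2.
DoU = (2C + 2 + N − H − X)/2 = (2·8 + 2 + 0 − 8 − 0)/2 = 10/2 = 5.
(Structurally: 1 ring(s) + 4 π bond(s) = 5.)

5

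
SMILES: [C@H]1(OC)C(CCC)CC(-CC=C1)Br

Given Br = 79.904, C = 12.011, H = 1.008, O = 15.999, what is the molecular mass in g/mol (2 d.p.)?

Molecular formula: C11H19BrO.
M = 1×79.904 + 11×12.011 + 19×1.008 + 1×15.999 = 247.18 g/mol.

247.18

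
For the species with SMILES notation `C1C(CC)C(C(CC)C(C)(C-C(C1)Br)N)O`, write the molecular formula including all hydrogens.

Heavy atoms from the SMILES: 1 Br, 13 C, 1 N, 1 O.
Implicit hydrogens by atom environment:
  5 × C: 2 H each → 10
  4 × C: 1 H each → 4
  3 × C: 3 H each → 9
  1 × Br: no H
  1 × C: no H
  1 × N: 2 H
  1 × O: 1 H
  Total hydrogens = 26.
Molecular formula: C13H26BrNO

C13H26BrNO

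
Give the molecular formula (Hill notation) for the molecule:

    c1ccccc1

Heavy atoms from the SMILES: 6 C.
Implicit hydrogens by atom environment:
  6 × C (aromatic): 1 H each → 6
  Total hydrogens = 6.
Molecular formula: C6H6

C6H6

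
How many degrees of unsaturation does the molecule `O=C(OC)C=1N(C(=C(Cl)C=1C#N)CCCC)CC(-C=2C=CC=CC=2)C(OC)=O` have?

Molecular formula from the SMILES: C21H23ClN2O4.
DoU = (2C + 2 + N − H − X)/2 = (2·21 + 2 + 2 − 23 − 1)/2 = 22/2 = 11.
(Structurally: 2 ring(s) + 9 π bond(s) = 11.)

11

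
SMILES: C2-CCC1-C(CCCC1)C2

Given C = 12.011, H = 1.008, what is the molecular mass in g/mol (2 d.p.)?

Molecular formula: C10H18.
M = 10×12.011 + 18×1.008 = 138.25 g/mol.

138.25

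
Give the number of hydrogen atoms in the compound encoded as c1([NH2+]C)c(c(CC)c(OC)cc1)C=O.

Hydrogens are implicit in SMILES; fill each atom to its normal valence:
  4 × C (aromatic): no H
  3 × C: 3 H each → 9
  2 × C (aromatic): 1 H each → 2
  2 × O: no H
  1 × C: 2 H
  1 × C: 1 H
  1 × N (charge +1): 2 H
  Total hydrogens = 16.

16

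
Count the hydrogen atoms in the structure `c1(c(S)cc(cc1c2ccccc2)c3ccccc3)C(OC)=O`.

16

Hydrogens are implicit in SMILES; fill each atom to its normal valence:
  12 × C (aromatic): 1 H each → 12
  6 × C (aromatic): no H
  2 × O: no H
  1 × C: 3 H
  1 × C: no H
  1 × S: 1 H
  Total hydrogens = 16.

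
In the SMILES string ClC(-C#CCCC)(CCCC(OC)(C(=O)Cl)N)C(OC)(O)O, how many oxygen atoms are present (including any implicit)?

The symbol for oxygen appears 5 times in the SMILES.

5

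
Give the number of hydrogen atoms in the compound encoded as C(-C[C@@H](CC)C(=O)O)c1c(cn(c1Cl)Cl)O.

Hydrogens are implicit in SMILES; fill each atom to its normal valence:
  3 × C: 2 H each → 6
  3 × C (aromatic): no H
  2 × Cl: no H
  2 × O: 1 H each → 2
  1 × C: 3 H
  1 × C (aromatic): 1 H
  1 × C: 1 H
  1 × C: no H
  1 × N (aromatic): no H
  1 × O: no H
  Total hydrogens = 13.

13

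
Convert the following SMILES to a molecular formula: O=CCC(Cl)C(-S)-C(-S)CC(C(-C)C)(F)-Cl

C10H17Cl2FOS2

Heavy atoms from the SMILES: 10 C, 2 Cl, 1 F, 1 O, 2 S.
Implicit hydrogens by atom environment:
  5 × C: 1 H each → 5
  2 × C: 3 H each → 6
  2 × C: 2 H each → 4
  2 × Cl: no H
  2 × S: 1 H each → 2
  1 × C: no H
  1 × F: no H
  1 × O: no H
  Total hydrogens = 17.
Molecular formula: C10H17Cl2FOS2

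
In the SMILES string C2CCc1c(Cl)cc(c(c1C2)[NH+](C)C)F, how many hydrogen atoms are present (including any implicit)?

16

Hydrogens are implicit in SMILES; fill each atom to its normal valence:
  5 × C (aromatic): no H
  4 × C: 2 H each → 8
  2 × C: 3 H each → 6
  1 × C (aromatic): 1 H
  1 × Cl: no H
  1 × F: no H
  1 × N (charge +1): 1 H
  Total hydrogens = 16.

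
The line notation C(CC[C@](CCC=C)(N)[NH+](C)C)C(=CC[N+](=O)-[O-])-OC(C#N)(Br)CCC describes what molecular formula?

Heavy atoms from the SMILES: 1 Br, 18 C, 4 N, 3 O.
Implicit hydrogens by atom environment:
  9 × C: 2 H each → 18
  4 × C: no H
  3 × C: 3 H each → 9
  2 × C: 1 H each → 2
  2 × O: no H
  1 × Br: no H
  1 × N: 2 H
  1 × N (charge +1): 1 H
  1 × N: no H
  1 × N (charge +1): no H
  1 × O (charge -1): no H
  Total hydrogens = 32.
Net charge +1.
Molecular formula: C18H32BrN4O3+

C18H32BrN4O3+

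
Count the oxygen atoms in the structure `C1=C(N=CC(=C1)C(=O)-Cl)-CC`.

1

The symbol for oxygen appears 1 time in the SMILES.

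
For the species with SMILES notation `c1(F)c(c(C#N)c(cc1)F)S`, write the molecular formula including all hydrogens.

Heavy atoms from the SMILES: 7 C, 2 F, 1 N, 1 S.
Implicit hydrogens by atom environment:
  4 × C (aromatic): no H
  2 × C (aromatic): 1 H each → 2
  2 × F: no H
  1 × C: no H
  1 × N: no H
  1 × S: 1 H
  Total hydrogens = 3.
Molecular formula: C7H3F2NS

C7H3F2NS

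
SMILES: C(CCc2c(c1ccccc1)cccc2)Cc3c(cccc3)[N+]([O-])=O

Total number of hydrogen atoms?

Hydrogens are implicit in SMILES; fill each atom to its normal valence:
  13 × C (aromatic): 1 H each → 13
  5 × C (aromatic): no H
  4 × C: 2 H each → 8
  1 × N (charge +1): no H
  1 × O: no H
  1 × O (charge -1): no H
  Total hydrogens = 21.

21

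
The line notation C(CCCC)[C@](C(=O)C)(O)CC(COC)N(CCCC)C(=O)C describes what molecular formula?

Heavy atoms from the SMILES: 18 C, 1 N, 4 O.
Implicit hydrogens by atom environment:
  9 × C: 2 H each → 18
  5 × C: 3 H each → 15
  3 × C: no H
  3 × O: no H
  1 × C: 1 H
  1 × N: no H
  1 × O: 1 H
  Total hydrogens = 35.
Molecular formula: C18H35NO4

C18H35NO4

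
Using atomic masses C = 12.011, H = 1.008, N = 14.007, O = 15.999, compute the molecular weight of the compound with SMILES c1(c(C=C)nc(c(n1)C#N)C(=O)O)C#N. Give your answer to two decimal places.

200.16

Molecular formula: C9H4N4O2.
M = 9×12.011 + 4×1.008 + 4×14.007 + 2×15.999 = 200.16 g/mol.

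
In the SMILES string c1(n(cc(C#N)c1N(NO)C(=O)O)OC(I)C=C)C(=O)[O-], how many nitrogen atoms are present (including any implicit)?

The symbol for nitrogen appears 4 times in the SMILES.

4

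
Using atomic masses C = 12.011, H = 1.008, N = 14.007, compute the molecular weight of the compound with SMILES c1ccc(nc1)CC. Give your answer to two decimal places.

107.16

Molecular formula: C7H9N.
M = 7×12.011 + 9×1.008 + 1×14.007 = 107.16 g/mol.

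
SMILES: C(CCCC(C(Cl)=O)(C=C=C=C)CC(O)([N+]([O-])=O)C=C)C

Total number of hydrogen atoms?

Hydrogens are implicit in SMILES; fill each atom to its normal valence:
  7 × C: 2 H each → 14
  5 × C: no H
  2 × C: 1 H each → 2
  2 × O: no H
  1 × C: 3 H
  1 × Cl: no H
  1 × N (charge +1): no H
  1 × O: 1 H
  1 × O (charge -1): no H
  Total hydrogens = 20.

20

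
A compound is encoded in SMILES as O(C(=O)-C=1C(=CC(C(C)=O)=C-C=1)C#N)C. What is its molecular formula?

Heavy atoms from the SMILES: 11 C, 1 N, 3 O.
Implicit hydrogens by atom environment:
  3 × C (aromatic): 1 H each → 3
  3 × C (aromatic): no H
  3 × C: no H
  3 × O: no H
  2 × C: 3 H each → 6
  1 × N: no H
  Total hydrogens = 9.
Molecular formula: C11H9NO3

C11H9NO3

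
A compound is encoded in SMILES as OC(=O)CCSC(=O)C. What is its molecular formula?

Heavy atoms from the SMILES: 5 C, 3 O, 1 S.
Implicit hydrogens by atom environment:
  2 × C: 2 H each → 4
  2 × C: no H
  2 × O: no H
  1 × C: 3 H
  1 × O: 1 H
  1 × S: no H
  Total hydrogens = 8.
Molecular formula: C5H8O3S

C5H8O3S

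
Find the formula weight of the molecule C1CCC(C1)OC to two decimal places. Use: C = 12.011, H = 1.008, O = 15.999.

100.16

Molecular formula: C6H12O.
M = 6×12.011 + 12×1.008 + 1×15.999 = 100.16 g/mol.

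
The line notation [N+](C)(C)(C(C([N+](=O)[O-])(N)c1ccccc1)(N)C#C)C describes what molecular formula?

C13H19N4O2+

Heavy atoms from the SMILES: 13 C, 4 N, 2 O.
Implicit hydrogens by atom environment:
  5 × C (aromatic): 1 H each → 5
  3 × C: 3 H each → 9
  3 × C: no H
  2 × N: 2 H each → 4
  2 × N (charge +1): no H
  1 × C: 1 H
  1 × C (aromatic): no H
  1 × O: no H
  1 × O (charge -1): no H
  Total hydrogens = 19.
Net charge +1.
Molecular formula: C13H19N4O2+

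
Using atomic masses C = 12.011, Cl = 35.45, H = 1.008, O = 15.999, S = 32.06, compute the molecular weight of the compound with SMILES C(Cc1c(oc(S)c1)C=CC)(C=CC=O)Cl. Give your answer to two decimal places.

Molecular formula: C12H13ClO2S.
M = 12×12.011 + 1×35.45 + 13×1.008 + 2×15.999 + 1×32.06 = 256.74 g/mol.

256.74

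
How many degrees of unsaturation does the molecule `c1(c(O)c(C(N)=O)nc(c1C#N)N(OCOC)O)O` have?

Molecular formula from the SMILES: C9H10N4O6.
DoU = (2C + 2 + N − H − X)/2 = (2·9 + 2 + 4 − 10 − 0)/2 = 14/2 = 7.
(Structurally: 1 ring(s) + 6 π bond(s) = 7.)

7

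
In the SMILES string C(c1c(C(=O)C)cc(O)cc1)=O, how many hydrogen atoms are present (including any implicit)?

Hydrogens are implicit in SMILES; fill each atom to its normal valence:
  3 × C (aromatic): 1 H each → 3
  3 × C (aromatic): no H
  2 × O: no H
  1 × C: 3 H
  1 × C: 1 H
  1 × C: no H
  1 × O: 1 H
  Total hydrogens = 8.

8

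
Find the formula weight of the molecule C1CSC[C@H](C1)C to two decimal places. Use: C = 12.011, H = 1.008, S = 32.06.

116.22

Molecular formula: C6H12S.
M = 6×12.011 + 12×1.008 + 1×32.06 = 116.22 g/mol.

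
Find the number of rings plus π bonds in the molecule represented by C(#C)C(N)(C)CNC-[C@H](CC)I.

2

Molecular formula from the SMILES: C9H17IN2.
DoU = (2C + 2 + N − H − X)/2 = (2·9 + 2 + 2 − 17 − 1)/2 = 4/2 = 2.
(Structurally: 0 ring(s) + 2 π bond(s) = 2.)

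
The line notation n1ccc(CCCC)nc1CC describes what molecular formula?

C10H16N2

Heavy atoms from the SMILES: 10 C, 2 N.
Implicit hydrogens by atom environment:
  4 × C: 2 H each → 8
  2 × C: 3 H each → 6
  2 × C (aromatic): 1 H each → 2
  2 × C (aromatic): no H
  2 × N (aromatic): no H
  Total hydrogens = 16.
Molecular formula: C10H16N2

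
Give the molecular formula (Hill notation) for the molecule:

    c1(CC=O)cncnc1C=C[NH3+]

Heavy atoms from the SMILES: 8 C, 3 N, 1 O.
Implicit hydrogens by atom environment:
  3 × C: 1 H each → 3
  2 × C (aromatic): 1 H each → 2
  2 × C (aromatic): no H
  2 × N (aromatic): no H
  1 × C: 2 H
  1 × N (charge +1): 3 H
  1 × O: no H
  Total hydrogens = 10.
Net charge +1.
Molecular formula: C8H10N3O+

C8H10N3O+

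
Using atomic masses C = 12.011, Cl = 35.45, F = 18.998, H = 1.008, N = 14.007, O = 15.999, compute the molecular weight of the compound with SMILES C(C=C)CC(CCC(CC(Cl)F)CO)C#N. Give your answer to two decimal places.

247.74

Molecular formula: C12H19ClFNO.
M = 12×12.011 + 1×35.45 + 1×18.998 + 19×1.008 + 1×14.007 + 1×15.999 = 247.74 g/mol.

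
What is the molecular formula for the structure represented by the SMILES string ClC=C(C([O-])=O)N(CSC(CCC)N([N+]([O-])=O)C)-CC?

Heavy atoms from the SMILES: 11 C, 1 Cl, 3 N, 4 O, 1 S.
Implicit hydrogens by atom environment:
  4 × C: 2 H each → 8
  3 × C: 3 H each → 9
  2 × C: 1 H each → 2
  2 × C: no H
  2 × N: no H
  2 × O: no H
  2 × O (charge -1): no H
  1 × Cl: no H
  1 × N (charge +1): no H
  1 × S: no H
  Total hydrogens = 19.
Net charge -1.
Molecular formula: C11H19ClN3O4S-

C11H19ClN3O4S-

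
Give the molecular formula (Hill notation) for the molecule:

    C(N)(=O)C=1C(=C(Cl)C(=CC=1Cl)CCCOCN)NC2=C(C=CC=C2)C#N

Heavy atoms from the SMILES: 18 C, 2 Cl, 4 N, 2 O.
Implicit hydrogens by atom environment:
  7 × C (aromatic): no H
  5 × C (aromatic): 1 H each → 5
  4 × C: 2 H each → 8
  2 × C: no H
  2 × Cl: no H
  2 × N: 2 H each → 4
  2 × O: no H
  1 × N: 1 H
  1 × N: no H
  Total hydrogens = 18.
Molecular formula: C18H18Cl2N4O2

C18H18Cl2N4O2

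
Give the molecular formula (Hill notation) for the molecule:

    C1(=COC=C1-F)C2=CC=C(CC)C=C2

Heavy atoms from the SMILES: 12 C, 1 F, 1 O.
Implicit hydrogens by atom environment:
  6 × C (aromatic): 1 H each → 6
  4 × C (aromatic): no H
  1 × C: 3 H
  1 × C: 2 H
  1 × F: no H
  1 × O (aromatic): no H
  Total hydrogens = 11.
Molecular formula: C12H11FO

C12H11FO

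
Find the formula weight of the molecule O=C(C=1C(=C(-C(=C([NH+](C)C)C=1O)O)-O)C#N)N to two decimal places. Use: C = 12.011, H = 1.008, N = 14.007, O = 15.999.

238.22

Molecular formula: C10H12N3O4+.
M = 10×12.011 + 12×1.008 + 3×14.007 + 4×15.999 = 238.22 g/mol.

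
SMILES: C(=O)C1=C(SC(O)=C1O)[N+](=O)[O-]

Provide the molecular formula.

C5H3NO5S

Heavy atoms from the SMILES: 5 C, 1 N, 5 O, 1 S.
Implicit hydrogens by atom environment:
  4 × C (aromatic): no H
  2 × O: 1 H each → 2
  2 × O: no H
  1 × C: 1 H
  1 × N (charge +1): no H
  1 × O (charge -1): no H
  1 × S (aromatic): no H
  Total hydrogens = 3.
Molecular formula: C5H3NO5S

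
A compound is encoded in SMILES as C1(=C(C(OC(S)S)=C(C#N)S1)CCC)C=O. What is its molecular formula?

C10H11NO2S3

Heavy atoms from the SMILES: 10 C, 1 N, 2 O, 3 S.
Implicit hydrogens by atom environment:
  4 × C (aromatic): no H
  2 × C: 2 H each → 4
  2 × C: 1 H each → 2
  2 × O: no H
  2 × S: 1 H each → 2
  1 × C: 3 H
  1 × C: no H
  1 × N: no H
  1 × S (aromatic): no H
  Total hydrogens = 11.
Molecular formula: C10H11NO2S3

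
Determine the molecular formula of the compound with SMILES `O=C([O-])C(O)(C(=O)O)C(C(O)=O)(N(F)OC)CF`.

C7H8F2NO8-

Heavy atoms from the SMILES: 7 C, 2 F, 1 N, 8 O.
Implicit hydrogens by atom environment:
  5 × C: no H
  4 × O: no H
  3 × O: 1 H each → 3
  2 × F: no H
  1 × C: 3 H
  1 × C: 2 H
  1 × N: no H
  1 × O (charge -1): no H
  Total hydrogens = 8.
Net charge -1.
Molecular formula: C7H8F2NO8-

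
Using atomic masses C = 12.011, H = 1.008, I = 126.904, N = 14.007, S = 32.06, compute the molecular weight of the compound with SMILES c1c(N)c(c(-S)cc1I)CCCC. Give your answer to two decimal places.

307.19

Molecular formula: C10H14INS.
M = 10×12.011 + 14×1.008 + 1×126.904 + 1×14.007 + 1×32.06 = 307.19 g/mol.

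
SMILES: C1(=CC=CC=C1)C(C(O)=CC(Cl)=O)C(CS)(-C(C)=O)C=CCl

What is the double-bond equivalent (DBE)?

Molecular formula from the SMILES: C16H16Cl2O3S.
DoU = (2C + 2 + N − H − X)/2 = (2·16 + 2 + 0 − 16 − 2)/2 = 16/2 = 8.
(Structurally: 1 ring(s) + 7 π bond(s) = 8.)

8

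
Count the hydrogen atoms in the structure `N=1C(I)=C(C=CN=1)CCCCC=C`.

Hydrogens are implicit in SMILES; fill each atom to its normal valence:
  5 × C: 2 H each → 10
  2 × C (aromatic): 1 H each → 2
  2 × C (aromatic): no H
  2 × N (aromatic): no H
  1 × C: 1 H
  1 × I: no H
  Total hydrogens = 13.

13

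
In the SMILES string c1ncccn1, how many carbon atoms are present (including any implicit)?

4

The symbol for carbon appears 4 times in the SMILES. Lowercase c denotes aromatic carbon and counts toward C.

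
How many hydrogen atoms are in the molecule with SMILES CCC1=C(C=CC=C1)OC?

12

Hydrogens are implicit in SMILES; fill each atom to its normal valence:
  4 × C (aromatic): 1 H each → 4
  2 × C: 3 H each → 6
  2 × C (aromatic): no H
  1 × C: 2 H
  1 × O: no H
  Total hydrogens = 12.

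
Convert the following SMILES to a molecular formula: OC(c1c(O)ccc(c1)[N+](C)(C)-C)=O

Heavy atoms from the SMILES: 10 C, 1 N, 3 O.
Implicit hydrogens by atom environment:
  3 × C: 3 H each → 9
  3 × C (aromatic): 1 H each → 3
  3 × C (aromatic): no H
  2 × O: 1 H each → 2
  1 × C: no H
  1 × N (charge +1): no H
  1 × O: no H
  Total hydrogens = 14.
Net charge +1.
Molecular formula: C10H14NO3+

C10H14NO3+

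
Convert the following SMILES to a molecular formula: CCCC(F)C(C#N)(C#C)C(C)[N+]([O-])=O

C10H13FN2O2

Heavy atoms from the SMILES: 10 C, 1 F, 2 N, 2 O.
Implicit hydrogens by atom environment:
  3 × C: 1 H each → 3
  3 × C: no H
  2 × C: 3 H each → 6
  2 × C: 2 H each → 4
  1 × F: no H
  1 × N: no H
  1 × N (charge +1): no H
  1 × O: no H
  1 × O (charge -1): no H
  Total hydrogens = 13.
Molecular formula: C10H13FN2O2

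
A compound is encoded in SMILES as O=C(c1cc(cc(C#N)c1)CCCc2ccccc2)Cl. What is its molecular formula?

C17H14ClNO

Heavy atoms from the SMILES: 17 C, 1 Cl, 1 N, 1 O.
Implicit hydrogens by atom environment:
  8 × C (aromatic): 1 H each → 8
  4 × C (aromatic): no H
  3 × C: 2 H each → 6
  2 × C: no H
  1 × Cl: no H
  1 × N: no H
  1 × O: no H
  Total hydrogens = 14.
Molecular formula: C17H14ClNO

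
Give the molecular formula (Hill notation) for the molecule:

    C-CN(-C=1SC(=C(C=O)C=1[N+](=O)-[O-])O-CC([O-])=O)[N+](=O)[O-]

C9H8N3O8S-

Heavy atoms from the SMILES: 9 C, 3 N, 8 O, 1 S.
Implicit hydrogens by atom environment:
  5 × O: no H
  4 × C (aromatic): no H
  3 × O (charge -1): no H
  2 × C: 2 H each → 4
  2 × N (charge +1): no H
  1 × C: 3 H
  1 × C: 1 H
  1 × C: no H
  1 × N: no H
  1 × S (aromatic): no H
  Total hydrogens = 8.
Net charge -1.
Molecular formula: C9H8N3O8S-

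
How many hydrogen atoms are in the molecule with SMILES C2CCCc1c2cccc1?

Hydrogens are implicit in SMILES; fill each atom to its normal valence:
  4 × C: 2 H each → 8
  4 × C (aromatic): 1 H each → 4
  2 × C (aromatic): no H
  Total hydrogens = 12.

12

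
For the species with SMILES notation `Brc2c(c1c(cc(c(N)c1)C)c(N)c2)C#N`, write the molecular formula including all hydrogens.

C12H10BrN3

Heavy atoms from the SMILES: 1 Br, 12 C, 3 N.
Implicit hydrogens by atom environment:
  7 × C (aromatic): no H
  3 × C (aromatic): 1 H each → 3
  2 × N: 2 H each → 4
  1 × Br: no H
  1 × C: 3 H
  1 × C: no H
  1 × N: no H
  Total hydrogens = 10.
Molecular formula: C12H10BrN3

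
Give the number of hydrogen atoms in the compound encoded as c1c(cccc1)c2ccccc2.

Hydrogens are implicit in SMILES; fill each atom to its normal valence:
  10 × C (aromatic): 1 H each → 10
  2 × C (aromatic): no H
  Total hydrogens = 10.

10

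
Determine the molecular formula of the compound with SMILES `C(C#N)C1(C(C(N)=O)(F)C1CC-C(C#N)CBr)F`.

Heavy atoms from the SMILES: 1 Br, 11 C, 2 F, 3 N, 1 O.
Implicit hydrogens by atom environment:
  5 × C: no H
  4 × C: 2 H each → 8
  2 × C: 1 H each → 2
  2 × F: no H
  2 × N: no H
  1 × Br: no H
  1 × N: 2 H
  1 × O: no H
  Total hydrogens = 12.
Molecular formula: C11H12BrF2N3O

C11H12BrF2N3O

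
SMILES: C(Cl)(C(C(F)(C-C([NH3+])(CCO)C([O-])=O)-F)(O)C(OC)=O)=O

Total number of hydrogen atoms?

14

Hydrogens are implicit in SMILES; fill each atom to its normal valence:
  6 × C: no H
  4 × O: no H
  3 × C: 2 H each → 6
  2 × F: no H
  2 × O: 1 H each → 2
  1 × C: 3 H
  1 × Cl: no H
  1 × N (charge +1): 3 H
  1 × O (charge -1): no H
  Total hydrogens = 14.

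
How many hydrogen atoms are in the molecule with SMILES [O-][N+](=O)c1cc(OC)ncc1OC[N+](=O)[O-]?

7

Hydrogens are implicit in SMILES; fill each atom to its normal valence:
  4 × O: no H
  3 × C (aromatic): no H
  2 × C (aromatic): 1 H each → 2
  2 × N (charge +1): no H
  2 × O (charge -1): no H
  1 × C: 3 H
  1 × C: 2 H
  1 × N (aromatic): no H
  Total hydrogens = 7.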